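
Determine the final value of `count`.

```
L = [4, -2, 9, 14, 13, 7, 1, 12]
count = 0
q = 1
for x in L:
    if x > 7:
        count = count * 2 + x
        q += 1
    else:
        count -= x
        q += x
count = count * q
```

x=4: not >7, count = 0-4 = -4; q=5
x=-2: not >7, count = (-4)-(-2) = -2; q=3
x=9: >7, count = (-2)*2+9 = 5; q=4
x=14: >7, count = 5*2+14 = 24; q=5
x=13: >7, count = 24*2+13 = 61; q=6
x=7: not >7, count = 61-7 = 54; q=13
x=1: not >7, count = 54-1 = 53; q=14
x=12: >7, count = 53*2+12 = 118; q=15
count*q = 118*15 = 1770

1770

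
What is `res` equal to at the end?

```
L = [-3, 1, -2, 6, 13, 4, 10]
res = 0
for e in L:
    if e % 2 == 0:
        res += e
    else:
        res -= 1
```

e=-3: not even, res = 0-1 = -1
e=1: not even, res = (-1)-1 = -2
e=-2: even, res = (-2)+(-2) = -4
e=6: even, res = (-4)+6 = 2
e=13: not even, res = 2-1 = 1
e=4: even, res = 1+4 = 5
e=10: even, res = 5+10 = 15

15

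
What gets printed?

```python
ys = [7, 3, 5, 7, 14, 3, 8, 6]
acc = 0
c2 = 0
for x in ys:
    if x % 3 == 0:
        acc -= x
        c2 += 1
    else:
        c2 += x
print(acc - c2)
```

x=7: not %3==0; c2=7
x=3: %3==0, acc = 0-3 = -3; c2=8
x=5: not %3==0; c2=13
x=7: not %3==0; c2=20
x=14: not %3==0; c2=34
x=3: %3==0, acc = (-3)-3 = -6; c2=35
x=8: not %3==0; c2=43
x=6: %3==0, acc = (-6)-6 = -12; c2=44
acc-c2 = (-12)-44 = -56

-56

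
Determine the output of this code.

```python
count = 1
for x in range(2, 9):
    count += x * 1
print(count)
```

x=2: count = 1+2*1 = 3
x=3: count = 3+3*1 = 6
x=4: count = 6+4*1 = 10
x=5: count = 10+5*1 = 15
x=6: count = 15+6*1 = 21
x=7: count = 21+7*1 = 28
x=8: count = 28+8*1 = 36

36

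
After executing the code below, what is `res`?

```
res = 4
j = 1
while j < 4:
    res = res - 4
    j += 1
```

-8

j=1: res = 4-4 = 0
j=2: res = 0-4 = -4
j=3: res = (-4)-4 = -8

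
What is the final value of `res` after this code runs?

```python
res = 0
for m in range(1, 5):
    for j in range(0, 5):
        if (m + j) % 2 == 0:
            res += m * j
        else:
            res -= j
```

m=1,j=0: odd sum, res = 0-0 = 0
m=1,j=1: even sum, res = 0+1 = 1
m=1,j=2: odd sum, res = 1-2 = -1
m=1,j=3: even sum, res = (-1)+3 = 2
m=1,j=4: odd sum, res = 2-4 = -2
m=2,j=0: even sum, res = (-2)+0 = -2
m=2,j=1: odd sum, res = (-2)-1 = -3
m=2,j=2: even sum, res = (-3)+4 = 1
m=2,j=3: odd sum, res = 1-3 = -2
m=2,j=4: even sum, res = (-2)+8 = 6
m=3,j=0: odd sum, res = 6-0 = 6
m=3,j=1: even sum, res = 6+3 = 9
m=3,j=2: odd sum, res = 9-2 = 7
m=3,j=3: even sum, res = 7+9 = 16
m=3,j=4: odd sum, res = 16-4 = 12
m=4,j=0: even sum, res = 12+0 = 12
m=4,j=1: odd sum, res = 12-1 = 11
m=4,j=2: even sum, res = 11+8 = 19
m=4,j=3: odd sum, res = 19-3 = 16
m=4,j=4: even sum, res = 16+16 = 32

32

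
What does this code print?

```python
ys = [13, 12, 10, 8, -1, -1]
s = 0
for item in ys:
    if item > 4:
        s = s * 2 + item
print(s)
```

180

item=13: >4, s = 0*2+13 = 13
item=12: >4, s = 13*2+12 = 38
item=10: >4, s = 38*2+10 = 86
item=8: >4, s = 86*2+8 = 180
item=-1: not >4
item=-1: not >4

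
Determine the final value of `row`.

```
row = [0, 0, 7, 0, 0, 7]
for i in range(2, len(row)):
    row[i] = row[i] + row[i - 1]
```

i=2: row[2] = 7+0 = 7 → [0, 0, 7, 0, 0, 7]
i=3: row[3] = 0+7 = 7 → [0, 0, 7, 7, 0, 7]
i=4: row[4] = 0+7 = 7 → [0, 0, 7, 7, 7, 7]
i=5: row[5] = 7+7 = 14 → [0, 0, 7, 7, 7, 14]

[0, 0, 7, 7, 7, 14]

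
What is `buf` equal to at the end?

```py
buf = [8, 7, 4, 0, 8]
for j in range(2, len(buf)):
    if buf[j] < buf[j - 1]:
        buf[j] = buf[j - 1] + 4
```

[8, 7, 11, 15, 19]

j=2: 4<7, buf[2] = 7+4 = 11 → [8, 7, 11, 0, 8]
j=3: 0<11, buf[3] = 11+4 = 15 → [8, 7, 11, 15, 8]
j=4: 8<15, buf[4] = 15+4 = 19 → [8, 7, 11, 15, 19]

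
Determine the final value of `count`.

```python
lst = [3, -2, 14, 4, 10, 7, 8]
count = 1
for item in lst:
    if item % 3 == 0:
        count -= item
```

item=3: %3==0, count = 1-3 = -2
item=-2: not %3==0
item=14: not %3==0
item=4: not %3==0
item=10: not %3==0
item=7: not %3==0
item=8: not %3==0

-2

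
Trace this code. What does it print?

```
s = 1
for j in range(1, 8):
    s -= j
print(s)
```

-27

j=1: s = 1-1 = 0
j=2: s = 0-2 = -2
j=3: s = (-2)-3 = -5
j=4: s = (-5)-4 = -9
j=5: s = (-9)-5 = -14
j=6: s = (-14)-6 = -20
j=7: s = (-20)-7 = -27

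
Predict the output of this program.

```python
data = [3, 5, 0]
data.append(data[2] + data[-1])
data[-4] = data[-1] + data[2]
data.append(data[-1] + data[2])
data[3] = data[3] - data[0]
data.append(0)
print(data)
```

append data[2]+data[-1] = 0+0 = 0 → [3, 5, 0, 0]
data[-4] = data[-1]+data[2] = 0+0 = 0 → [0, 5, 0, 0]
append data[-1]+data[2] = 0+0 = 0 → [0, 5, 0, 0, 0]
data[3] = data[3]-data[0] = 0-0 = 0 → [0, 5, 0, 0, 0]
append 0 → [0, 5, 0, 0, 0, 0]

[0, 5, 0, 0, 0, 0]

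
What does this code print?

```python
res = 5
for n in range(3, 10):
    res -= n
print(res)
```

-37

n=3: res = 5-3 = 2
n=4: res = 2-4 = -2
n=5: res = (-2)-5 = -7
n=6: res = (-7)-6 = -13
n=7: res = (-13)-7 = -20
n=8: res = (-20)-8 = -28
n=9: res = (-28)-9 = -37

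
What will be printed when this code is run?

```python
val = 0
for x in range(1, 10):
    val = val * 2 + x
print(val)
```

x=1: val = 0*2+1 = 1
x=2: val = 1*2+2 = 4
x=3: val = 4*2+3 = 11
x=4: val = 11*2+4 = 26
x=5: val = 26*2+5 = 57
x=6: val = 57*2+6 = 120
x=7: val = 120*2+7 = 247
x=8: val = 247*2+8 = 502
x=9: val = 502*2+9 = 1013

1013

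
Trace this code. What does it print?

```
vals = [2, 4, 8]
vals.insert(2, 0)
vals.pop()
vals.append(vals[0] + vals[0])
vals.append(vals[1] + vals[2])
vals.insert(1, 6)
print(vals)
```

[2, 6, 4, 0, 4, 4]

insert 0 at 2 → [2, 4, 0, 8]
pop() removes 8 → [2, 4, 0]
append vals[0]+vals[0] = 2+2 = 4 → [2, 4, 0, 4]
append vals[1]+vals[2] = 4+0 = 4 → [2, 4, 0, 4, 4]
insert 6 at 1 → [2, 6, 4, 0, 4, 4]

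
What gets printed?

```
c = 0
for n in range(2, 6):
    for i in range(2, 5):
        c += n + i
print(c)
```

78

n=2,i=2: c = 0+4 = 4
n=2,i=3: c = 4+5 = 9
n=2,i=4: c = 9+6 = 15
n=3,i=2: c = 15+5 = 20
n=3,i=3: c = 20+6 = 26
n=3,i=4: c = 26+7 = 33
n=4,i=2: c = 33+6 = 39
n=4,i=3: c = 39+7 = 46
n=4,i=4: c = 46+8 = 54
n=5,i=2: c = 54+7 = 61
n=5,i=3: c = 61+8 = 69
n=5,i=4: c = 69+9 = 78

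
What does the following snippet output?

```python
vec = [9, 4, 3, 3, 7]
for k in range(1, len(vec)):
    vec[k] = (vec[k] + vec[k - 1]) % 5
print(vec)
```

k=1: vec[1] = (4+9)%5 = 3 → [9, 3, 3, 3, 7]
k=2: vec[2] = (3+3)%5 = 1 → [9, 3, 1, 3, 7]
k=3: vec[3] = (3+1)%5 = 4 → [9, 3, 1, 4, 7]
k=4: vec[4] = (7+4)%5 = 1 → [9, 3, 1, 4, 1]

[9, 3, 1, 4, 1]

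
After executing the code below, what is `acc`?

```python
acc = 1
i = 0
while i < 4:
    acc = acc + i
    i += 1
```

i=0: acc = 1+0 = 1
i=1: acc = 1+1 = 2
i=2: acc = 2+2 = 4
i=3: acc = 4+3 = 7

7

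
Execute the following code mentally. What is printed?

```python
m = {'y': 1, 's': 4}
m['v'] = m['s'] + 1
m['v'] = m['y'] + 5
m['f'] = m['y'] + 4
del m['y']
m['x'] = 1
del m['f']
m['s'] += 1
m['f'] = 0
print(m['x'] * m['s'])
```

m['v'] = m['s']+1 = 5 → {'y': 1, 's': 4, 'v': 5}
m['v'] = m['y']+5 = 6 → {'y': 1, 's': 4, 'v': 6}
m['f'] = m['y']+4 = 5 → {'y': 1, 's': 4, 'v': 6, 'f': 5}
del 'y' → {'s': 4, 'v': 6, 'f': 5}
m['x'] = 1 → {'s': 4, 'v': 6, 'f': 5, 'x': 1}
del 'f' → {'s': 4, 'v': 6, 'x': 1}
m['s'] = 4+1 = 5 → {'s': 5, 'v': 6, 'x': 1}
m['f'] = 0 → {'s': 5, 'v': 6, 'x': 1, 'f': 0}
m['x']*m['s'] = 1*5 = 5

5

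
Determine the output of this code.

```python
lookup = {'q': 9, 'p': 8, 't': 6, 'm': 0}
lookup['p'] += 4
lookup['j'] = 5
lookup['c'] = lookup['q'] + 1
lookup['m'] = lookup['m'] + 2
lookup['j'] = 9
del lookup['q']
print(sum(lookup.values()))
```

39

lookup['p'] = 8+4 = 12 → {'q': 9, 'p': 12, 't': 6, 'm': 0}
lookup['j'] = 5 → {'q': 9, 'p': 12, 't': 6, 'm': 0, 'j': 5}
lookup['c'] = lookup['q']+1 = 10 → {'q': 9, 'p': 12, 't': 6, 'm': 0, 'j': 5, 'c': 10}
lookup['m'] = lookup['m']+2 = 2 → {'q': 9, 'p': 12, 't': 6, 'm': 2, 'j': 5, 'c': 10}
lookup['j'] = 9 → {'q': 9, 'p': 12, 't': 6, 'm': 2, 'j': 9, 'c': 10}
del 'q' → {'p': 12, 't': 6, 'm': 2, 'j': 9, 'c': 10}
sum of values = 39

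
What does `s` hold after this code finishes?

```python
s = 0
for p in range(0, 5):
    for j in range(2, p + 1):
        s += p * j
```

55

p=2,j=2: s = 0+4 = 4
p=3,j=2: s = 4+6 = 10
p=3,j=3: s = 10+9 = 19
p=4,j=2: s = 19+8 = 27
p=4,j=3: s = 27+12 = 39
p=4,j=4: s = 39+16 = 55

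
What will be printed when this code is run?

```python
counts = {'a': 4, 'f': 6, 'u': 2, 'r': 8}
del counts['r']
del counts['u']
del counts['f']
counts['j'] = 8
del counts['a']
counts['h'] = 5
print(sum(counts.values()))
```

13

del 'r' → {'a': 4, 'f': 6, 'u': 2}
del 'u' → {'a': 4, 'f': 6}
del 'f' → {'a': 4}
counts['j'] = 8 → {'a': 4, 'j': 8}
del 'a' → {'j': 8}
counts['h'] = 5 → {'j': 8, 'h': 5}
sum of values = 13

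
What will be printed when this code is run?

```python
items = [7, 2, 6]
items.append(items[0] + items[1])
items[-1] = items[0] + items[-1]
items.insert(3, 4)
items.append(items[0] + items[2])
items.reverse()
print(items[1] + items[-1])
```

append items[0]+items[1] = 7+2 = 9 → [7, 2, 6, 9]
items[-1] = items[0]+items[-1] = 7+9 = 16 → [7, 2, 6, 16]
insert 4 at 3 → [7, 2, 6, 4, 16]
append items[0]+items[2] = 7+6 = 13 → [7, 2, 6, 4, 16, 13]
reverse → [13, 16, 4, 6, 2, 7]
items[1]+items[-1] = 16+7 = 23

23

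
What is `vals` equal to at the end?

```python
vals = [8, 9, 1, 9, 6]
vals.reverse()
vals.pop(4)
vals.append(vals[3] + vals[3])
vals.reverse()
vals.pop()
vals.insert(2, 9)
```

[18, 9, 9, 1, 9]

reverse → [6, 9, 1, 9, 8]
pop(4) removes 8 → [6, 9, 1, 9]
append vals[3]+vals[3] = 9+9 = 18 → [6, 9, 1, 9, 18]
reverse → [18, 9, 1, 9, 6]
pop() removes 6 → [18, 9, 1, 9]
insert 9 at 2 → [18, 9, 9, 1, 9]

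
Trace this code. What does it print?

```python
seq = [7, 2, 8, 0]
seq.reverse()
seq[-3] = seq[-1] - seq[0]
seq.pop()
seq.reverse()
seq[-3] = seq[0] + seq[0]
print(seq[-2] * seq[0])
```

28

reverse → [0, 8, 2, 7]
seq[-3] = seq[-1]-seq[0] = 7-0 = 7 → [0, 7, 2, 7]
pop() removes 7 → [0, 7, 2]
reverse → [2, 7, 0]
seq[-3] = seq[0]+seq[0] = 2+2 = 4 → [4, 7, 0]
seq[-2]*seq[0] = 7*4 = 28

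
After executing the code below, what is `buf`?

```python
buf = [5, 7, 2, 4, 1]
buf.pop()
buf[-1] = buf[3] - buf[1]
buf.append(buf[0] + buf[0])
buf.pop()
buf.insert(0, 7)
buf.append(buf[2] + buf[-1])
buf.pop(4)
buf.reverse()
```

[4, 2, 7, 5, 7]

pop() removes 1 → [5, 7, 2, 4]
buf[-1] = buf[3]-buf[1] = 4-7 = -3 → [5, 7, 2, -3]
append buf[0]+buf[0] = 5+5 = 10 → [5, 7, 2, -3, 10]
pop() removes 10 → [5, 7, 2, -3]
insert 7 at 0 → [7, 5, 7, 2, -3]
append buf[2]+buf[-1] = 7+(-3) = 4 → [7, 5, 7, 2, -3, 4]
pop(4) removes -3 → [7, 5, 7, 2, 4]
reverse → [4, 2, 7, 5, 7]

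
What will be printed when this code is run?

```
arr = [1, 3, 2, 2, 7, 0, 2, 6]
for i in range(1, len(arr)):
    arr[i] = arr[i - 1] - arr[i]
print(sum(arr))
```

-73

i=1: arr[1] = 1-3 = -2 → [1, -2, 2, 2, 7, 0, 2, 6]
i=2: arr[2] = (-2)-2 = -4 → [1, -2, -4, 2, 7, 0, 2, 6]
i=3: arr[3] = (-4)-2 = -6 → [1, -2, -4, -6, 7, 0, 2, 6]
i=4: arr[4] = (-6)-7 = -13 → [1, -2, -4, -6, -13, 0, 2, 6]
i=5: arr[5] = (-13)-0 = -13 → [1, -2, -4, -6, -13, -13, 2, 6]
i=6: arr[6] = (-13)-2 = -15 → [1, -2, -4, -6, -13, -13, -15, 6]
i=7: arr[7] = (-15)-6 = -21 → [1, -2, -4, -6, -13, -13, -15, -21]
sum = -73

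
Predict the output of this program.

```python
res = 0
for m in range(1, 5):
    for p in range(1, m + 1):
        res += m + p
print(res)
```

50

m=1,p=1: res = 0+2 = 2
m=2,p=1: res = 2+3 = 5
m=2,p=2: res = 5+4 = 9
m=3,p=1: res = 9+4 = 13
m=3,p=2: res = 13+5 = 18
m=3,p=3: res = 18+6 = 24
m=4,p=1: res = 24+5 = 29
m=4,p=2: res = 29+6 = 35
m=4,p=3: res = 35+7 = 42
m=4,p=4: res = 42+8 = 50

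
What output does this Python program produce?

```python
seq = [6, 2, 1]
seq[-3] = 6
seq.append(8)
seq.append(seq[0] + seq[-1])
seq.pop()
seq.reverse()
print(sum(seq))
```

17

seq[-3] = 6 → [6, 2, 1]
append 8 → [6, 2, 1, 8]
append seq[0]+seq[-1] = 6+8 = 14 → [6, 2, 1, 8, 14]
pop() removes 14 → [6, 2, 1, 8]
reverse → [8, 1, 2, 6]
sum = 17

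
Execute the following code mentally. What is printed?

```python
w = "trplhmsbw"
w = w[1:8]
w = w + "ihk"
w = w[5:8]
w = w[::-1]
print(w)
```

ibs

slice [1:8] → 'rplhmsb'
+ 'ihk' → 'rplhmsbihk'
slice [5:8] → 'sbi'
reverse → 'ibs'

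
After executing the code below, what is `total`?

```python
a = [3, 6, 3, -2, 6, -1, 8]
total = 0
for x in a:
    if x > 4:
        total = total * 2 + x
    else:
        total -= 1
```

26

x=3: not >4, total = 0-1 = -1
x=6: >4, total = (-1)*2+6 = 4
x=3: not >4, total = 4-1 = 3
x=-2: not >4, total = 3-1 = 2
x=6: >4, total = 2*2+6 = 10
x=-1: not >4, total = 10-1 = 9
x=8: >4, total = 9*2+8 = 26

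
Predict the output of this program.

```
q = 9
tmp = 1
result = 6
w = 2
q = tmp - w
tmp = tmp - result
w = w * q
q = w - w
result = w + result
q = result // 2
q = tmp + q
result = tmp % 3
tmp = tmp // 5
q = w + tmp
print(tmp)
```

q = 1-2 = -1
tmp = 1-6 = -5
w = 2*(-1) = -2
q = (-2)-(-2) = 0
result = (-2)+6 = 4
q = 4//2 = 2
q = (-5)+2 = -3
result = (-5)%3 = 1
tmp = (-5)//5 = -1
q = (-2)+(-1) = -3

-1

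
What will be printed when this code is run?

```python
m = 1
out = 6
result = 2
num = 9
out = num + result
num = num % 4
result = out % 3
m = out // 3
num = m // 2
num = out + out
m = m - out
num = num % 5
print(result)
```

2

out = 9+2 = 11
num = 9%4 = 1
result = 11%3 = 2
m = 11//3 = 3
num = 3//2 = 1
num = 11+11 = 22
m = 3-11 = -8
num = 22%5 = 2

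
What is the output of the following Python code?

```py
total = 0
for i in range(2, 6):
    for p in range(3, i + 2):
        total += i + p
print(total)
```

80

i=2,p=3: total = 0+5 = 5
i=3,p=3: total = 5+6 = 11
i=3,p=4: total = 11+7 = 18
i=4,p=3: total = 18+7 = 25
i=4,p=4: total = 25+8 = 33
i=4,p=5: total = 33+9 = 42
i=5,p=3: total = 42+8 = 50
i=5,p=4: total = 50+9 = 59
i=5,p=5: total = 59+10 = 69
i=5,p=6: total = 69+11 = 80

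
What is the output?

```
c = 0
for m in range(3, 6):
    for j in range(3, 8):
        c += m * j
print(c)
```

300

m=3,j=3: c = 0+9 = 9
m=3,j=4: c = 9+12 = 21
m=3,j=5: c = 21+15 = 36
m=3,j=6: c = 36+18 = 54
m=3,j=7: c = 54+21 = 75
m=4,j=3: c = 75+12 = 87
m=4,j=4: c = 87+16 = 103
m=4,j=5: c = 103+20 = 123
m=4,j=6: c = 123+24 = 147
m=4,j=7: c = 147+28 = 175
m=5,j=3: c = 175+15 = 190
m=5,j=4: c = 190+20 = 210
m=5,j=5: c = 210+25 = 235
m=5,j=6: c = 235+30 = 265
m=5,j=7: c = 265+35 = 300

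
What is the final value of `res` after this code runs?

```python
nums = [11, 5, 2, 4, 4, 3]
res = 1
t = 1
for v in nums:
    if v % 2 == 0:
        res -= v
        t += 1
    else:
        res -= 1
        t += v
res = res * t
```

-276

v=11: not even, res = 1-1 = 0; t=12
v=5: not even, res = 0-1 = -1; t=17
v=2: even, res = (-1)-2 = -3; t=18
v=4: even, res = (-3)-4 = -7; t=19
v=4: even, res = (-7)-4 = -11; t=20
v=3: not even, res = (-11)-1 = -12; t=23
res*t = (-12)*23 = -276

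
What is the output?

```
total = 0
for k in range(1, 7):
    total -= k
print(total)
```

-21

k=1: total = 0-1 = -1
k=2: total = (-1)-2 = -3
k=3: total = (-3)-3 = -6
k=4: total = (-6)-4 = -10
k=5: total = (-10)-5 = -15
k=6: total = (-15)-6 = -21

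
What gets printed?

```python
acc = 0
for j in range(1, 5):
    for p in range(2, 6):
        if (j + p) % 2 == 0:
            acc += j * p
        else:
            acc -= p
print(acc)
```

j=1,p=2: odd sum, acc = 0-2 = -2
j=1,p=3: even sum, acc = (-2)+3 = 1
j=1,p=4: odd sum, acc = 1-4 = -3
j=1,p=5: even sum, acc = (-3)+5 = 2
j=2,p=2: even sum, acc = 2+4 = 6
j=2,p=3: odd sum, acc = 6-3 = 3
j=2,p=4: even sum, acc = 3+8 = 11
j=2,p=5: odd sum, acc = 11-5 = 6
j=3,p=2: odd sum, acc = 6-2 = 4
j=3,p=3: even sum, acc = 4+9 = 13
j=3,p=4: odd sum, acc = 13-4 = 9
j=3,p=5: even sum, acc = 9+15 = 24
j=4,p=2: even sum, acc = 24+8 = 32
j=4,p=3: odd sum, acc = 32-3 = 29
j=4,p=4: even sum, acc = 29+16 = 45
j=4,p=5: odd sum, acc = 45-5 = 40

40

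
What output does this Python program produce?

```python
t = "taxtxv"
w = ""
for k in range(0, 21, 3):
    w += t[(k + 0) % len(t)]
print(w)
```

ttttttt

k=0: add t[0]='t' → 't'
k=3: add t[3]='t' → 'tt'
k=6: add t[0]='t' → 'ttt'
k=9: add t[3]='t' → 'tttt'
k=12: add t[0]='t' → 'ttttt'
k=15: add t[3]='t' → 'tttttt'
k=18: add t[0]='t' → 'ttttttt'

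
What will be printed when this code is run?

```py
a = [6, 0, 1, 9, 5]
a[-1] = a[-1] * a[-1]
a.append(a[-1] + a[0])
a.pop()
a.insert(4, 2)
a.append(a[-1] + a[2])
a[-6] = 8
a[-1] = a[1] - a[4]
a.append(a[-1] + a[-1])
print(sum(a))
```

69

a[-1] = a[-1]*a[-1] = 5*5 = 25 → [6, 0, 1, 9, 25]
append a[-1]+a[0] = 25+6 = 31 → [6, 0, 1, 9, 25, 31]
pop() removes 31 → [6, 0, 1, 9, 25]
insert 2 at 4 → [6, 0, 1, 9, 2, 25]
append a[-1]+a[2] = 25+1 = 26 → [6, 0, 1, 9, 2, 25, 26]
a[-6] = 8 → [6, 8, 1, 9, 2, 25, 26]
a[-1] = a[1]-a[4] = 8-2 = 6 → [6, 8, 1, 9, 2, 25, 6]
append a[-1]+a[-1] = 6+6 = 12 → [6, 8, 1, 9, 2, 25, 6, 12]
sum = 69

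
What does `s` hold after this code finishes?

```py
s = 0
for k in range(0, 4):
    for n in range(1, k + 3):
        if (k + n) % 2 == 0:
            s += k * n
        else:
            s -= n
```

30

k=0,n=1: odd sum, s = 0-1 = -1
k=0,n=2: even sum, s = (-1)+0 = -1
k=1,n=1: even sum, s = (-1)+1 = 0
k=1,n=2: odd sum, s = 0-2 = -2
k=1,n=3: even sum, s = (-2)+3 = 1
k=2,n=1: odd sum, s = 1-1 = 0
k=2,n=2: even sum, s = 0+4 = 4
k=2,n=3: odd sum, s = 4-3 = 1
k=2,n=4: even sum, s = 1+8 = 9
k=3,n=1: even sum, s = 9+3 = 12
k=3,n=2: odd sum, s = 12-2 = 10
k=3,n=3: even sum, s = 10+9 = 19
k=3,n=4: odd sum, s = 19-4 = 15
k=3,n=5: even sum, s = 15+15 = 30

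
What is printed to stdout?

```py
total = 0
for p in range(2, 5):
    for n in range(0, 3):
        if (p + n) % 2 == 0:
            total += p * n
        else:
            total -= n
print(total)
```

11

p=2,n=0: even sum, total = 0+0 = 0
p=2,n=1: odd sum, total = 0-1 = -1
p=2,n=2: even sum, total = (-1)+4 = 3
p=3,n=0: odd sum, total = 3-0 = 3
p=3,n=1: even sum, total = 3+3 = 6
p=3,n=2: odd sum, total = 6-2 = 4
p=4,n=0: even sum, total = 4+0 = 4
p=4,n=1: odd sum, total = 4-1 = 3
p=4,n=2: even sum, total = 3+8 = 11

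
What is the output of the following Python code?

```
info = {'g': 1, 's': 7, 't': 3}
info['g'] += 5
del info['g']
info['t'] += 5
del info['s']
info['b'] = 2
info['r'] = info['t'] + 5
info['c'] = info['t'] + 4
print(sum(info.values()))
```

info['g'] = 1+5 = 6 → {'g': 6, 's': 7, 't': 3}
del 'g' → {'s': 7, 't': 3}
info['t'] = 3+5 = 8 → {'s': 7, 't': 8}
del 's' → {'t': 8}
info['b'] = 2 → {'t': 8, 'b': 2}
info['r'] = info['t']+5 = 13 → {'t': 8, 'b': 2, 'r': 13}
info['c'] = info['t']+4 = 12 → {'t': 8, 'b': 2, 'r': 13, 'c': 12}
sum of values = 35

35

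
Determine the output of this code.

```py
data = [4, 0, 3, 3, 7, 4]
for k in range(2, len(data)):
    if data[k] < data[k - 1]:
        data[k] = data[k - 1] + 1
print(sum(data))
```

25

k=2: 3>=0, unchanged → [4, 0, 3, 3, 7, 4]
k=3: 3>=3, unchanged → [4, 0, 3, 3, 7, 4]
k=4: 7>=3, unchanged → [4, 0, 3, 3, 7, 4]
k=5: 4<7, data[5] = 7+1 = 8 → [4, 0, 3, 3, 7, 8]
sum = 25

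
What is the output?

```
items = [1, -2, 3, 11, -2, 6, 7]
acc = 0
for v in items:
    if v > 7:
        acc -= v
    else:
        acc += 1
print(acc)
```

-5

v=1: not >7, acc = 0+1 = 1
v=-2: not >7, acc = 1+1 = 2
v=3: not >7, acc = 2+1 = 3
v=11: >7, acc = 3-11 = -8
v=-2: not >7, acc = (-8)+1 = -7
v=6: not >7, acc = (-7)+1 = -6
v=7: not >7, acc = (-6)+1 = -5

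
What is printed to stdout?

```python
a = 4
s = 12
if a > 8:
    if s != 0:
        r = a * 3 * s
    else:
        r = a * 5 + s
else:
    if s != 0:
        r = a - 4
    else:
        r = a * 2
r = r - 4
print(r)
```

a=4, s=12
a > 8 is False; s != 0 is True
→ r = a - 4 = 0
r = 0-4 = -4

-4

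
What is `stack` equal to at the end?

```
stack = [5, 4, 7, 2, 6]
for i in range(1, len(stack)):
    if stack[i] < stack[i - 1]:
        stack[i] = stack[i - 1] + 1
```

i=1: 4<5, stack[1] = 5+1 = 6 → [5, 6, 7, 2, 6]
i=2: 7>=6, unchanged → [5, 6, 7, 2, 6]
i=3: 2<7, stack[3] = 7+1 = 8 → [5, 6, 7, 8, 6]
i=4: 6<8, stack[4] = 8+1 = 9 → [5, 6, 7, 8, 9]

[5, 6, 7, 8, 9]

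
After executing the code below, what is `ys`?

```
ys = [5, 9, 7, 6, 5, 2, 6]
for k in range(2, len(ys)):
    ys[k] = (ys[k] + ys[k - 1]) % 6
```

[5, 9, 4, 4, 3, 5, 5]

k=2: ys[2] = (7+9)%6 = 4 → [5, 9, 4, 6, 5, 2, 6]
k=3: ys[3] = (6+4)%6 = 4 → [5, 9, 4, 4, 5, 2, 6]
k=4: ys[4] = (5+4)%6 = 3 → [5, 9, 4, 4, 3, 2, 6]
k=5: ys[5] = (2+3)%6 = 5 → [5, 9, 4, 4, 3, 5, 6]
k=6: ys[6] = (6+5)%6 = 5 → [5, 9, 4, 4, 3, 5, 5]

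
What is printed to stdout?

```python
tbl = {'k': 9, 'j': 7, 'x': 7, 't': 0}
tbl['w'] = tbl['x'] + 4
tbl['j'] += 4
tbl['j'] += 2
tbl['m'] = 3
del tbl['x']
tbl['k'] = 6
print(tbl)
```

tbl['w'] = tbl['x']+4 = 11 → {'k': 9, 'j': 7, 'x': 7, 't': 0, 'w': 11}
tbl['j'] = 7+4 = 11 → {'k': 9, 'j': 11, 'x': 7, 't': 0, 'w': 11}
tbl['j'] = 11+2 = 13 → {'k': 9, 'j': 13, 'x': 7, 't': 0, 'w': 11}
tbl['m'] = 3 → {'k': 9, 'j': 13, 'x': 7, 't': 0, 'w': 11, 'm': 3}
del 'x' → {'k': 9, 'j': 13, 't': 0, 'w': 11, 'm': 3}
tbl['k'] = 6 → {'k': 6, 'j': 13, 't': 0, 'w': 11, 'm': 3}

{'k': 6, 'j': 13, 't': 0, 'w': 11, 'm': 3}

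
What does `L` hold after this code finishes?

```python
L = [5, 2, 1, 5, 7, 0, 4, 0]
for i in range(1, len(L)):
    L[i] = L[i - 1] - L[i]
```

i=1: L[1] = 5-2 = 3 → [5, 3, 1, 5, 7, 0, 4, 0]
i=2: L[2] = 3-1 = 2 → [5, 3, 2, 5, 7, 0, 4, 0]
i=3: L[3] = 2-5 = -3 → [5, 3, 2, -3, 7, 0, 4, 0]
i=4: L[4] = (-3)-7 = -10 → [5, 3, 2, -3, -10, 0, 4, 0]
i=5: L[5] = (-10)-0 = -10 → [5, 3, 2, -3, -10, -10, 4, 0]
i=6: L[6] = (-10)-4 = -14 → [5, 3, 2, -3, -10, -10, -14, 0]
i=7: L[7] = (-14)-0 = -14 → [5, 3, 2, -3, -10, -10, -14, -14]

[5, 3, 2, -3, -10, -10, -14, -14]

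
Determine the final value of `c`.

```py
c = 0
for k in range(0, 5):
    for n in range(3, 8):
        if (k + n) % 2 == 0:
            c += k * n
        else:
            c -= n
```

55

k=0,n=3: odd sum, c = 0-3 = -3
k=0,n=4: even sum, c = (-3)+0 = -3
k=0,n=5: odd sum, c = (-3)-5 = -8
k=0,n=6: even sum, c = (-8)+0 = -8
k=0,n=7: odd sum, c = (-8)-7 = -15
k=1,n=3: even sum, c = (-15)+3 = -12
k=1,n=4: odd sum, c = (-12)-4 = -16
k=1,n=5: even sum, c = (-16)+5 = -11
k=1,n=6: odd sum, c = (-11)-6 = -17
k=1,n=7: even sum, c = (-17)+7 = -10
k=2,n=3: odd sum, c = (-10)-3 = -13
k=2,n=4: even sum, c = (-13)+8 = -5
k=2,n=5: odd sum, c = (-5)-5 = -10
k=2,n=6: even sum, c = (-10)+12 = 2
k=2,n=7: odd sum, c = 2-7 = -5
k=3,n=3: even sum, c = (-5)+9 = 4
k=3,n=4: odd sum, c = 4-4 = 0
k=3,n=5: even sum, c = 0+15 = 15
k=3,n=6: odd sum, c = 15-6 = 9
k=3,n=7: even sum, c = 9+21 = 30
k=4,n=3: odd sum, c = 30-3 = 27
k=4,n=4: even sum, c = 27+16 = 43
k=4,n=5: odd sum, c = 43-5 = 38
k=4,n=6: even sum, c = 38+24 = 62
k=4,n=7: odd sum, c = 62-7 = 55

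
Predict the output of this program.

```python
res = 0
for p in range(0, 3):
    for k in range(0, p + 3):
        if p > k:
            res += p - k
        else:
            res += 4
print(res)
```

p=0,k=0: not 0>0, res = 0+4 = 4
p=0,k=1: not 0>1, res = 4+4 = 8
p=0,k=2: not 0>2, res = 8+4 = 12
p=1,k=0: 1>0, res = 12+1 = 13
p=1,k=1: not 1>1, res = 13+4 = 17
p=1,k=2: not 1>2, res = 17+4 = 21
p=1,k=3: not 1>3, res = 21+4 = 25
p=2,k=0: 2>0, res = 25+2 = 27
p=2,k=1: 2>1, res = 27+1 = 28
p=2,k=2: not 2>2, res = 28+4 = 32
p=2,k=3: not 2>3, res = 32+4 = 36
p=2,k=4: not 2>4, res = 36+4 = 40

40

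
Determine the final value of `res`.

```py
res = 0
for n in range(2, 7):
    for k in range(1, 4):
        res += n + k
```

n=2,k=1: res = 0+3 = 3
n=2,k=2: res = 3+4 = 7
n=2,k=3: res = 7+5 = 12
n=3,k=1: res = 12+4 = 16
n=3,k=2: res = 16+5 = 21
n=3,k=3: res = 21+6 = 27
n=4,k=1: res = 27+5 = 32
n=4,k=2: res = 32+6 = 38
n=4,k=3: res = 38+7 = 45
n=5,k=1: res = 45+6 = 51
n=5,k=2: res = 51+7 = 58
n=5,k=3: res = 58+8 = 66
n=6,k=1: res = 66+7 = 73
n=6,k=2: res = 73+8 = 81
n=6,k=3: res = 81+9 = 90

90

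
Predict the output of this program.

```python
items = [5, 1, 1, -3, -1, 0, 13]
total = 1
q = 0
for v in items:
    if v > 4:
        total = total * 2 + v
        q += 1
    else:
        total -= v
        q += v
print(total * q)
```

v=5: >4, total = 1*2+5 = 7; q=1
v=1: not >4, total = 7-1 = 6; q=2
v=1: not >4, total = 6-1 = 5; q=3
v=-3: not >4, total = 5-(-3) = 8; q=0
v=-1: not >4, total = 8-(-1) = 9; q=-1
v=0: not >4, total = 9-0 = 9; q=-1
v=13: >4, total = 9*2+13 = 31; q=0
total*q = 31*0 = 0

0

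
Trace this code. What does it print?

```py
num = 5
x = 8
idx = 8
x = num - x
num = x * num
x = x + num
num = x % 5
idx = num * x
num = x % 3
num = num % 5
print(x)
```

x = 5-8 = -3
num = (-3)*5 = -15
x = (-3)+(-15) = -18
num = (-18)%5 = 2
idx = 2*(-18) = -36
num = (-18)%3 = 0
num = 0%5 = 0

-18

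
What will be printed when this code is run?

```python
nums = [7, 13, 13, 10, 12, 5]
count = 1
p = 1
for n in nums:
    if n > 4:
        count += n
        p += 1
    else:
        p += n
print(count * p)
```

n=7: >4, count = 1+7 = 8; p=2
n=13: >4, count = 8+13 = 21; p=3
n=13: >4, count = 21+13 = 34; p=4
n=10: >4, count = 34+10 = 44; p=5
n=12: >4, count = 44+12 = 56; p=6
n=5: >4, count = 56+5 = 61; p=7
count*p = 61*7 = 427

427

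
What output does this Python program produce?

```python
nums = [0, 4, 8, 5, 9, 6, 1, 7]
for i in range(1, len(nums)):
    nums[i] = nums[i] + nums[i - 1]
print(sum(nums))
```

i=1: nums[1] = 4+0 = 4 → [0, 4, 8, 5, 9, 6, 1, 7]
i=2: nums[2] = 8+4 = 12 → [0, 4, 12, 5, 9, 6, 1, 7]
i=3: nums[3] = 5+12 = 17 → [0, 4, 12, 17, 9, 6, 1, 7]
i=4: nums[4] = 9+17 = 26 → [0, 4, 12, 17, 26, 6, 1, 7]
i=5: nums[5] = 6+26 = 32 → [0, 4, 12, 17, 26, 32, 1, 7]
i=6: nums[6] = 1+32 = 33 → [0, 4, 12, 17, 26, 32, 33, 7]
i=7: nums[7] = 7+33 = 40 → [0, 4, 12, 17, 26, 32, 33, 40]
sum = 164

164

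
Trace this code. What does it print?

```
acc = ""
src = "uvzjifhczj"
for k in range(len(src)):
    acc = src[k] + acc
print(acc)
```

jzchfijzvu

k=0: prepend 'u' → 'u'
k=1: prepend 'v' → 'vu'
k=2: prepend 'z' → 'zvu'
k=3: prepend 'j' → 'jzvu'
k=4: prepend 'i' → 'ijzvu'
k=5: prepend 'f' → 'fijzvu'
k=6: prepend 'h' → 'hfijzvu'
k=7: prepend 'c' → 'chfijzvu'
k=8: prepend 'z' → 'zchfijzvu'
k=9: prepend 'j' → 'jzchfijzvu'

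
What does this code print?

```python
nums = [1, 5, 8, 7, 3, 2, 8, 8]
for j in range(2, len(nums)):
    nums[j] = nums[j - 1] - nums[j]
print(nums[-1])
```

j=2: nums[2] = 5-8 = -3 → [1, 5, -3, 7, 3, 2, 8, 8]
j=3: nums[3] = (-3)-7 = -10 → [1, 5, -3, -10, 3, 2, 8, 8]
j=4: nums[4] = (-10)-3 = -13 → [1, 5, -3, -10, -13, 2, 8, 8]
j=5: nums[5] = (-13)-2 = -15 → [1, 5, -3, -10, -13, -15, 8, 8]
j=6: nums[6] = (-15)-8 = -23 → [1, 5, -3, -10, -13, -15, -23, 8]
j=7: nums[7] = (-23)-8 = -31 → [1, 5, -3, -10, -13, -15, -23, -31]

-31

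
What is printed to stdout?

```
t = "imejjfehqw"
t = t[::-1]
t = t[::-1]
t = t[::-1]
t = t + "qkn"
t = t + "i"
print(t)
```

reverse → 'wqhefjjemi'
reverse → 'imejjfehqw'
reverse → 'wqhefjjemi'
+ 'qkn' → 'wqhefjjemiqkn'
+ 'i' → 'wqhefjjemiqkni'

wqhefjjemiqkni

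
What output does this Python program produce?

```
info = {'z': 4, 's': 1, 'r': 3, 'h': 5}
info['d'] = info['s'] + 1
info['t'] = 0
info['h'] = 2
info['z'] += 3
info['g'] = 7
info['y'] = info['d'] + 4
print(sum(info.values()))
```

28

info['d'] = info['s']+1 = 2 → {'z': 4, 's': 1, 'r': 3, 'h': 5, 'd': 2}
info['t'] = 0 → {'z': 4, 's': 1, 'r': 3, 'h': 5, 'd': 2, 't': 0}
info['h'] = 2 → {'z': 4, 's': 1, 'r': 3, 'h': 2, 'd': 2, 't': 0}
info['z'] = 4+3 = 7 → {'z': 7, 's': 1, 'r': 3, 'h': 2, 'd': 2, 't': 0}
info['g'] = 7 → {'z': 7, 's': 1, 'r': 3, 'h': 2, 'd': 2, 't': 0, 'g': 7}
info['y'] = info['d']+4 = 6 → {'z': 7, 's': 1, 'r': 3, 'h': 2, 'd': 2, 't': 0, 'g': 7, 'y': 6}
sum of values = 28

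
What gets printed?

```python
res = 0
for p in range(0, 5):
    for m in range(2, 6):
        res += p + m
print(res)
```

p=0,m=2: res = 0+2 = 2
p=0,m=3: res = 2+3 = 5
p=0,m=4: res = 5+4 = 9
p=0,m=5: res = 9+5 = 14
p=1,m=2: res = 14+3 = 17
p=1,m=3: res = 17+4 = 21
p=1,m=4: res = 21+5 = 26
p=1,m=5: res = 26+6 = 32
p=2,m=2: res = 32+4 = 36
p=2,m=3: res = 36+5 = 41
p=2,m=4: res = 41+6 = 47
p=2,m=5: res = 47+7 = 54
p=3,m=2: res = 54+5 = 59
p=3,m=3: res = 59+6 = 65
p=3,m=4: res = 65+7 = 72
p=3,m=5: res = 72+8 = 80
p=4,m=2: res = 80+6 = 86
p=4,m=3: res = 86+7 = 93
p=4,m=4: res = 93+8 = 101
p=4,m=5: res = 101+9 = 110

110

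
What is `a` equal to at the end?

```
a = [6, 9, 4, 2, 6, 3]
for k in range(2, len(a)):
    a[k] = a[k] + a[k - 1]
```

[6, 9, 13, 15, 21, 24]

k=2: a[2] = 4+9 = 13 → [6, 9, 13, 2, 6, 3]
k=3: a[3] = 2+13 = 15 → [6, 9, 13, 15, 6, 3]
k=4: a[4] = 6+15 = 21 → [6, 9, 13, 15, 21, 3]
k=5: a[5] = 3+21 = 24 → [6, 9, 13, 15, 21, 24]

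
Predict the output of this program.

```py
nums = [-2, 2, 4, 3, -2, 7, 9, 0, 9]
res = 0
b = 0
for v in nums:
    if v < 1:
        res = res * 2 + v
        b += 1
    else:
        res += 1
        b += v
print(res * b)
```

185

v=-2: <1, res = 0*2+(-2) = -2; b=1
v=2: not <1, res = (-2)+1 = -1; b=3
v=4: not <1, res = (-1)+1 = 0; b=7
v=3: not <1, res = 0+1 = 1; b=10
v=-2: <1, res = 1*2+(-2) = 0; b=11
v=7: not <1, res = 0+1 = 1; b=18
v=9: not <1, res = 1+1 = 2; b=27
v=0: <1, res = 2*2+0 = 4; b=28
v=9: not <1, res = 4+1 = 5; b=37
res*b = 5*37 = 185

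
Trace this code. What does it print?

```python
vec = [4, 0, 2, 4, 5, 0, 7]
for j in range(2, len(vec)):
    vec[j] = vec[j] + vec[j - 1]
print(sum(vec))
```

j=2: vec[2] = 2+0 = 2 → [4, 0, 2, 4, 5, 0, 7]
j=3: vec[3] = 4+2 = 6 → [4, 0, 2, 6, 5, 0, 7]
j=4: vec[4] = 5+6 = 11 → [4, 0, 2, 6, 11, 0, 7]
j=5: vec[5] = 0+11 = 11 → [4, 0, 2, 6, 11, 11, 7]
j=6: vec[6] = 7+11 = 18 → [4, 0, 2, 6, 11, 11, 18]
sum = 52

52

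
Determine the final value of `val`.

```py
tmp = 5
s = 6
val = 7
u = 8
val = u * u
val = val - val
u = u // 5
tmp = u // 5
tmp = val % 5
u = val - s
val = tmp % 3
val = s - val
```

6

val = 8*8 = 64
val = 64-64 = 0
u = 8//5 = 1
tmp = 1//5 = 0
tmp = 0%5 = 0
u = 0-6 = -6
val = 0%3 = 0
val = 6-0 = 6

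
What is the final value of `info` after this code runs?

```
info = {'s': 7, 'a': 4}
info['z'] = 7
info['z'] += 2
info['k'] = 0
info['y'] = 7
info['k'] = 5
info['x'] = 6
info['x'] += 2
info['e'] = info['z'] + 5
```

{'s': 7, 'a': 4, 'z': 9, 'k': 5, 'y': 7, 'x': 8, 'e': 14}

info['z'] = 7 → {'s': 7, 'a': 4, 'z': 7}
info['z'] = 7+2 = 9 → {'s': 7, 'a': 4, 'z': 9}
info['k'] = 0 → {'s': 7, 'a': 4, 'z': 9, 'k': 0}
info['y'] = 7 → {'s': 7, 'a': 4, 'z': 9, 'k': 0, 'y': 7}
info['k'] = 5 → {'s': 7, 'a': 4, 'z': 9, 'k': 5, 'y': 7}
info['x'] = 6 → {'s': 7, 'a': 4, 'z': 9, 'k': 5, 'y': 7, 'x': 6}
info['x'] = 6+2 = 8 → {'s': 7, 'a': 4, 'z': 9, 'k': 5, 'y': 7, 'x': 8}
info['e'] = info['z']+5 = 14 → {'s': 7, 'a': 4, 'z': 9, 'k': 5, 'y': 7, 'x': 8, 'e': 14}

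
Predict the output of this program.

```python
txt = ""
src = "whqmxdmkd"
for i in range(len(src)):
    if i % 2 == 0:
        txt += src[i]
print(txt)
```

wqxmd

i=0: add 'w' → 'w'
i=1: skip
i=2: add 'q' → 'wq'
i=3: skip
i=4: add 'x' → 'wqx'
i=5: skip
i=6: add 'm' → 'wqxm'
i=7: skip
i=8: add 'd' → 'wqxmd'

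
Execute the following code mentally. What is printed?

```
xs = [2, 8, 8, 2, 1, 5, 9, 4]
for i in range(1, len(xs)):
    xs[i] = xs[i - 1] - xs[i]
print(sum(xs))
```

i=1: xs[1] = 2-8 = -6 → [2, -6, 8, 2, 1, 5, 9, 4]
i=2: xs[2] = (-6)-8 = -14 → [2, -6, -14, 2, 1, 5, 9, 4]
i=3: xs[3] = (-14)-2 = -16 → [2, -6, -14, -16, 1, 5, 9, 4]
i=4: xs[4] = (-16)-1 = -17 → [2, -6, -14, -16, -17, 5, 9, 4]
i=5: xs[5] = (-17)-5 = -22 → [2, -6, -14, -16, -17, -22, 9, 4]
i=6: xs[6] = (-22)-9 = -31 → [2, -6, -14, -16, -17, -22, -31, 4]
i=7: xs[7] = (-31)-4 = -35 → [2, -6, -14, -16, -17, -22, -31, -35]
sum = -139

-139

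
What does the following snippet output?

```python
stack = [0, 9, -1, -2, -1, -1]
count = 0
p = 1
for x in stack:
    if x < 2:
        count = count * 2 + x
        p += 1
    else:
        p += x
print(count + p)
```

x=0: <2, count = 0*2+0 = 0; p=2
x=9: not <2; p=11
x=-1: <2, count = 0*2+(-1) = -1; p=12
x=-2: <2, count = (-1)*2+(-2) = -4; p=13
x=-1: <2, count = (-4)*2+(-1) = -9; p=14
x=-1: <2, count = (-9)*2+(-1) = -19; p=15
count+p = (-19)+15 = -4

-4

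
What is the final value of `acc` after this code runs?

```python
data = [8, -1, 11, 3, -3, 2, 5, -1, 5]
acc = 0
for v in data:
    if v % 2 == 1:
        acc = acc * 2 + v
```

v=8: not odd
v=-1: odd, acc = 0*2+(-1) = -1
v=11: odd, acc = (-1)*2+11 = 9
v=3: odd, acc = 9*2+3 = 21
v=-3: odd, acc = 21*2+(-3) = 39
v=2: not odd
v=5: odd, acc = 39*2+5 = 83
v=-1: odd, acc = 83*2+(-1) = 165
v=5: odd, acc = 165*2+5 = 335

335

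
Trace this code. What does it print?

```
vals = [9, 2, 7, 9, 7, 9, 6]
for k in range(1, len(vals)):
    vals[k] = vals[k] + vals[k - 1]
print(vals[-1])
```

k=1: vals[1] = 2+9 = 11 → [9, 11, 7, 9, 7, 9, 6]
k=2: vals[2] = 7+11 = 18 → [9, 11, 18, 9, 7, 9, 6]
k=3: vals[3] = 9+18 = 27 → [9, 11, 18, 27, 7, 9, 6]
k=4: vals[4] = 7+27 = 34 → [9, 11, 18, 27, 34, 9, 6]
k=5: vals[5] = 9+34 = 43 → [9, 11, 18, 27, 34, 43, 6]
k=6: vals[6] = 6+43 = 49 → [9, 11, 18, 27, 34, 43, 49]

49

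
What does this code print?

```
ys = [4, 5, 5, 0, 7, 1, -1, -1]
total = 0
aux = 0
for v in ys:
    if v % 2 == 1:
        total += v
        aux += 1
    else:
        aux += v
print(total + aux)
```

26

v=4: not odd; aux=4
v=5: odd, total = 0+5 = 5; aux=5
v=5: odd, total = 5+5 = 10; aux=6
v=0: not odd; aux=6
v=7: odd, total = 10+7 = 17; aux=7
v=1: odd, total = 17+1 = 18; aux=8
v=-1: odd, total = 18+(-1) = 17; aux=9
v=-1: odd, total = 17+(-1) = 16; aux=10
total+aux = 16+10 = 26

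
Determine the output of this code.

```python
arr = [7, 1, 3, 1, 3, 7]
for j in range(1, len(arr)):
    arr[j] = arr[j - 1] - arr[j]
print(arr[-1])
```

j=1: arr[1] = 7-1 = 6 → [7, 6, 3, 1, 3, 7]
j=2: arr[2] = 6-3 = 3 → [7, 6, 3, 1, 3, 7]
j=3: arr[3] = 3-1 = 2 → [7, 6, 3, 2, 3, 7]
j=4: arr[4] = 2-3 = -1 → [7, 6, 3, 2, -1, 7]
j=5: arr[5] = (-1)-7 = -8 → [7, 6, 3, 2, -1, -8]

-8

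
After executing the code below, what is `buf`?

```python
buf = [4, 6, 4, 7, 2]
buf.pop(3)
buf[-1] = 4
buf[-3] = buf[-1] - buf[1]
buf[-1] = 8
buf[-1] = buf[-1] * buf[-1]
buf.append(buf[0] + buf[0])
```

[4, -2, 4, 64, 8]

pop(3) removes 7 → [4, 6, 4, 2]
buf[-1] = 4 → [4, 6, 4, 4]
buf[-3] = buf[-1]-buf[1] = 4-6 = -2 → [4, -2, 4, 4]
buf[-1] = 8 → [4, -2, 4, 8]
buf[-1] = buf[-1]*buf[-1] = 8*8 = 64 → [4, -2, 4, 64]
append buf[0]+buf[0] = 4+4 = 8 → [4, -2, 4, 64, 8]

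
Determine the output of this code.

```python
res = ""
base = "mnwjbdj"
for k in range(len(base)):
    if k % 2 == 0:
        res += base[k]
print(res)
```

k=0: add 'm' → 'm'
k=1: skip
k=2: add 'w' → 'mw'
k=3: skip
k=4: add 'b' → 'mwb'
k=5: skip
k=6: add 'j' → 'mwbj'

mwbj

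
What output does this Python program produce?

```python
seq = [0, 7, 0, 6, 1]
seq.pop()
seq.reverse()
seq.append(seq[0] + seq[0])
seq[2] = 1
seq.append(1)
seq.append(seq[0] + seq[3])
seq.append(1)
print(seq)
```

[6, 0, 1, 0, 12, 1, 6, 1]

pop() removes 1 → [0, 7, 0, 6]
reverse → [6, 0, 7, 0]
append seq[0]+seq[0] = 6+6 = 12 → [6, 0, 7, 0, 12]
seq[2] = 1 → [6, 0, 1, 0, 12]
append 1 → [6, 0, 1, 0, 12, 1]
append seq[0]+seq[3] = 6+0 = 6 → [6, 0, 1, 0, 12, 1, 6]
append 1 → [6, 0, 1, 0, 12, 1, 6, 1]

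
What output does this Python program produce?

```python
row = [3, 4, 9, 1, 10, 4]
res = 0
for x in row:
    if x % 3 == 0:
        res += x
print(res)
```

x=3: %3==0, res = 0+3 = 3
x=4: not %3==0
x=9: %3==0, res = 3+9 = 12
x=1: not %3==0
x=10: not %3==0
x=4: not %3==0

12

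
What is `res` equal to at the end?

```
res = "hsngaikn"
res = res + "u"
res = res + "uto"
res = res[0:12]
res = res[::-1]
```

+ 'u' → 'hsngaiknu'
+ 'uto' → 'hsngaiknuuto'
slice [0:12] → 'hsngaiknuuto'
reverse → 'otuunkiagnsh'

'otuunkiagnsh'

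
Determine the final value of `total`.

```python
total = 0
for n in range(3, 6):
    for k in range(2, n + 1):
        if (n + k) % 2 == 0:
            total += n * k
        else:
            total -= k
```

62

n=3,k=2: odd sum, total = 0-2 = -2
n=3,k=3: even sum, total = (-2)+9 = 7
n=4,k=2: even sum, total = 7+8 = 15
n=4,k=3: odd sum, total = 15-3 = 12
n=4,k=4: even sum, total = 12+16 = 28
n=5,k=2: odd sum, total = 28-2 = 26
n=5,k=3: even sum, total = 26+15 = 41
n=5,k=4: odd sum, total = 41-4 = 37
n=5,k=5: even sum, total = 37+25 = 62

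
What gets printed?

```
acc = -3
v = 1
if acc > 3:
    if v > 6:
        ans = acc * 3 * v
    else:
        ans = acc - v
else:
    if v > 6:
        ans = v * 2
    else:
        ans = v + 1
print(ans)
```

2

acc=-3, v=1
acc > 3 is False; v > 6 is False
→ ans = v + 1 = 2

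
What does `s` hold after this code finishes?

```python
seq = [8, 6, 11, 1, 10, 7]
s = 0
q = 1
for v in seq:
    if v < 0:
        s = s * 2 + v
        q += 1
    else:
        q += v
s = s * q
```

v=8: not <0; q=9
v=6: not <0; q=15
v=11: not <0; q=26
v=1: not <0; q=27
v=10: not <0; q=37
v=7: not <0; q=44
s*q = 0*44 = 0

0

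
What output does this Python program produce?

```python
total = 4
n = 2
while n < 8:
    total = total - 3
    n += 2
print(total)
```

n=2: total = 4-3 = 1
n=4: total = 1-3 = -2
n=6: total = (-2)-3 = -5

-5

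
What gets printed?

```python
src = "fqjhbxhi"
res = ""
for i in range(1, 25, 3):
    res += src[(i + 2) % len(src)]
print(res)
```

hhqbijxf

i=1: add src[3]='h' → 'h'
i=4: add src[6]='h' → 'hh'
i=7: add src[1]='q' → 'hhq'
i=10: add src[4]='b' → 'hhqb'
i=13: add src[7]='i' → 'hhqbi'
i=16: add src[2]='j' → 'hhqbij'
i=19: add src[5]='x' → 'hhqbijx'
i=22: add src[0]='f' → 'hhqbijxf'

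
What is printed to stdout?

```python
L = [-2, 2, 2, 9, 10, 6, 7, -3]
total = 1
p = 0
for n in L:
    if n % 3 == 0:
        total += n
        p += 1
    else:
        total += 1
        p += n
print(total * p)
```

n=-2: not %3==0, total = 1+1 = 2; p=-2
n=2: not %3==0, total = 2+1 = 3; p=0
n=2: not %3==0, total = 3+1 = 4; p=2
n=9: %3==0, total = 4+9 = 13; p=3
n=10: not %3==0, total = 13+1 = 14; p=13
n=6: %3==0, total = 14+6 = 20; p=14
n=7: not %3==0, total = 20+1 = 21; p=21
n=-3: %3==0, total = 21+(-3) = 18; p=22
total*p = 18*22 = 396

396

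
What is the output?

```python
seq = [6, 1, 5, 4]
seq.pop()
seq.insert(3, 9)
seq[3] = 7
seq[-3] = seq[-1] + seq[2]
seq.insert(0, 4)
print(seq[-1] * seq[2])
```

84

pop() removes 4 → [6, 1, 5]
insert 9 at 3 → [6, 1, 5, 9]
seq[3] = 7 → [6, 1, 5, 7]
seq[-3] = seq[-1]+seq[2] = 7+5 = 12 → [6, 12, 5, 7]
insert 4 at 0 → [4, 6, 12, 5, 7]
seq[-1]*seq[2] = 7*12 = 84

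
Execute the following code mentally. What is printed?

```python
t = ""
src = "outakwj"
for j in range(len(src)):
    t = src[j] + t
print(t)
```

jwkatuo

j=0: prepend 'o' → 'o'
j=1: prepend 'u' → 'uo'
j=2: prepend 't' → 'tuo'
j=3: prepend 'a' → 'atuo'
j=4: prepend 'k' → 'katuo'
j=5: prepend 'w' → 'wkatuo'
j=6: prepend 'j' → 'jwkatuo'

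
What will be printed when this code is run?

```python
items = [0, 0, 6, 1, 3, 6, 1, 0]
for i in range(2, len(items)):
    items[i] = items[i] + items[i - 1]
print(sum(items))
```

i=2: items[2] = 6+0 = 6 → [0, 0, 6, 1, 3, 6, 1, 0]
i=3: items[3] = 1+6 = 7 → [0, 0, 6, 7, 3, 6, 1, 0]
i=4: items[4] = 3+7 = 10 → [0, 0, 6, 7, 10, 6, 1, 0]
i=5: items[5] = 6+10 = 16 → [0, 0, 6, 7, 10, 16, 1, 0]
i=6: items[6] = 1+16 = 17 → [0, 0, 6, 7, 10, 16, 17, 0]
i=7: items[7] = 0+17 = 17 → [0, 0, 6, 7, 10, 16, 17, 17]
sum = 73

73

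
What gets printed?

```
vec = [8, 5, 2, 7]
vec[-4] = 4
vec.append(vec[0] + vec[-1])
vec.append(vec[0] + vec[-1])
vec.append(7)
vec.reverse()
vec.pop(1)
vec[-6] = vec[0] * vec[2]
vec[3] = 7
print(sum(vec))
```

83

vec[-4] = 4 → [4, 5, 2, 7]
append vec[0]+vec[-1] = 4+7 = 11 → [4, 5, 2, 7, 11]
append vec[0]+vec[-1] = 4+11 = 15 → [4, 5, 2, 7, 11, 15]
append 7 → [4, 5, 2, 7, 11, 15, 7]
reverse → [7, 15, 11, 7, 2, 5, 4]
pop(1) removes 15 → [7, 11, 7, 2, 5, 4]
vec[-6] = vec[0]*vec[2] = 7*7 = 49 → [49, 11, 7, 2, 5, 4]
vec[3] = 7 → [49, 11, 7, 7, 5, 4]
sum = 83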